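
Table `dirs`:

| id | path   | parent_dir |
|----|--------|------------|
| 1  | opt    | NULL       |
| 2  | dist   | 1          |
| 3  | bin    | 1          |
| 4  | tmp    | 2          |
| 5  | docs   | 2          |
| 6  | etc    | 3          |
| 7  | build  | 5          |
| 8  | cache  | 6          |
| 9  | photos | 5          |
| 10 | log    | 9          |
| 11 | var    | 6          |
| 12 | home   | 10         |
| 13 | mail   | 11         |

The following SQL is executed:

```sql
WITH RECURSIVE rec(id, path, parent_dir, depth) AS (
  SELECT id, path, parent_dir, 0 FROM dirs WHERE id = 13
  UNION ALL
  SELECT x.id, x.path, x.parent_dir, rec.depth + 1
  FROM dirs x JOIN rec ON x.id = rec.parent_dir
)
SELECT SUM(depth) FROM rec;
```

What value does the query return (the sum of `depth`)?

Base: id=13 (mail), parent_dir=11, depth 0.
Iteration 1: join on id=11 -> var (id 11, parent_dir=6, depth 1).
Iteration 2: join on id=6 -> etc (id 6, parent_dir=3, depth 2).
Iteration 3: join on id=3 -> bin (id 3, parent_dir=1, depth 3).
Iteration 4: join on id=1 -> opt (id 1, parent_dir=NULL, depth 4).
Iteration 5: parent_dir is NULL; no match; recursion stops.
SUM(depth) = 0 + 1 + 2 + 3 + 4 = 10.

10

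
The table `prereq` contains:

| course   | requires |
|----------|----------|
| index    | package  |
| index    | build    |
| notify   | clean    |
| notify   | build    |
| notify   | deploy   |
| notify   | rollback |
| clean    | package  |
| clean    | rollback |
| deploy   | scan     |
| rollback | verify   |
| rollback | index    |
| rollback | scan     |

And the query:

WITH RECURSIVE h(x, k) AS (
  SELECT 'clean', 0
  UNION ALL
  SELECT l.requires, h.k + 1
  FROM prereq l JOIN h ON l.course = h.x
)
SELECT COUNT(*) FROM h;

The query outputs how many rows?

Base: (clean, k=0).
Iteration 1: edges from {clean} -> (package, k=1), (rollback, k=1).
Iteration 2: edges from {package,rollback} -> (index, k=2), (scan, k=2), (verify, k=2).
Iteration 3: edges from {index,scan,verify} -> (build, k=3), (package, k=3).
Iteration 4: no outgoing edges from {build,package}; recursion stops.
Total rows emitted: 8.

8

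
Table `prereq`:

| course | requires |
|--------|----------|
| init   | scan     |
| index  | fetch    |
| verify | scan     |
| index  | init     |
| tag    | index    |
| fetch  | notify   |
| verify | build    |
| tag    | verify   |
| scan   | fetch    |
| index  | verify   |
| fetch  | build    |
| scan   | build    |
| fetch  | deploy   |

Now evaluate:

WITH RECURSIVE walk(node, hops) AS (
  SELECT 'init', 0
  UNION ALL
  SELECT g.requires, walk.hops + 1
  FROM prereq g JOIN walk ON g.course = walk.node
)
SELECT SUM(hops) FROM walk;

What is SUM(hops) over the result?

Base: (init, hops=0).
Iteration 1: edges from {init} -> (scan, hops=1).
Iteration 2: edges from {scan} -> (build, hops=2), (fetch, hops=2).
Iteration 3: edges from {build,fetch} -> (build, hops=3), (deploy, hops=3), (notify, hops=3).
Iteration 4: no outgoing edges from {build,deploy,notify}; recursion stops.
SUM(hops) = 0 + 1 + 2 + 2 + 3 + 3 + 3 = 14.

14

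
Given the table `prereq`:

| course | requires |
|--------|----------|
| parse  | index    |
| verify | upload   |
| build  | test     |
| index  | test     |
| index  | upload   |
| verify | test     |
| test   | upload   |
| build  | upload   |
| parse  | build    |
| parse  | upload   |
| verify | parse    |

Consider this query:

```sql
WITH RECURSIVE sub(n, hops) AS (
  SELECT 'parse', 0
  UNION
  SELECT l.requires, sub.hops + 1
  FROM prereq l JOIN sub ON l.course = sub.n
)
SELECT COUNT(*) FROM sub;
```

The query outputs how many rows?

Base: (parse, hops=0).
Iteration 1: edges from {parse} -> (build, hops=1), (index, hops=1), (upload, hops=1).
Iteration 2: edges from {build,index,upload} -> (test, hops=2), (upload, hops=2). [UNION drops 2 duplicate row(s)]
Iteration 3: edges from {test,upload} -> (upload, hops=3).
Iteration 4: no outgoing edges from {upload}; recursion stops.
Total rows emitted: 7.

7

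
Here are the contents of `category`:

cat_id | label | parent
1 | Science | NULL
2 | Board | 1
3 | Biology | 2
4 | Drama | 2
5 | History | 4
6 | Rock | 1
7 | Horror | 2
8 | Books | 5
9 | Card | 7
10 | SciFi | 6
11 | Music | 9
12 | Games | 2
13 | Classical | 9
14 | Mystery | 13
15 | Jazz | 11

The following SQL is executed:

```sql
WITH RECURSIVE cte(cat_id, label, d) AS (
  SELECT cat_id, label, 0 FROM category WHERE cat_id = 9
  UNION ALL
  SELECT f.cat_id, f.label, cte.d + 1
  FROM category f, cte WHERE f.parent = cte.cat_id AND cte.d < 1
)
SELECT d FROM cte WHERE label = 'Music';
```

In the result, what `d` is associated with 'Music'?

1

Base: cat_id=9 (Card) at d 0.
Iteration 1: rows with parent in {9} -> Music (id 11, d 1), Classical (id 13, d 1).
Iteration 2: d < 1 fails for all current rows; recursion stops.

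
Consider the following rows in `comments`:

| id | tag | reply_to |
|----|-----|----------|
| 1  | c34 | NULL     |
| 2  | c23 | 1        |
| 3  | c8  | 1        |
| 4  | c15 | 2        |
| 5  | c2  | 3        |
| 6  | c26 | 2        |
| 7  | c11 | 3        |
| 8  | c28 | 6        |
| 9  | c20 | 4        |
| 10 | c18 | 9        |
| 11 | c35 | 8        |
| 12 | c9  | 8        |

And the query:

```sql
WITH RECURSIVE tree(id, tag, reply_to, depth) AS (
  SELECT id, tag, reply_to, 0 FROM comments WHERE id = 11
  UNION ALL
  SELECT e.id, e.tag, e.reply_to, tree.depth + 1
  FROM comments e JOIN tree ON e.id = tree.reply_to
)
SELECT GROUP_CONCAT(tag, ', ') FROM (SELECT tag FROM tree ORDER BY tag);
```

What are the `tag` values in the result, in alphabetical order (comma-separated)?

Base: id=11 (c35), reply_to=8, depth 0.
Iteration 1: join on id=8 -> c28 (id 8, reply_to=6, depth 1).
Iteration 2: join on id=6 -> c26 (id 6, reply_to=2, depth 2).
Iteration 3: join on id=2 -> c23 (id 2, reply_to=1, depth 3).
Iteration 4: join on id=1 -> c34 (id 1, reply_to=NULL, depth 4).
Iteration 5: reply_to is NULL; no match; recursion stops.

c23, c26, c28, c34, c35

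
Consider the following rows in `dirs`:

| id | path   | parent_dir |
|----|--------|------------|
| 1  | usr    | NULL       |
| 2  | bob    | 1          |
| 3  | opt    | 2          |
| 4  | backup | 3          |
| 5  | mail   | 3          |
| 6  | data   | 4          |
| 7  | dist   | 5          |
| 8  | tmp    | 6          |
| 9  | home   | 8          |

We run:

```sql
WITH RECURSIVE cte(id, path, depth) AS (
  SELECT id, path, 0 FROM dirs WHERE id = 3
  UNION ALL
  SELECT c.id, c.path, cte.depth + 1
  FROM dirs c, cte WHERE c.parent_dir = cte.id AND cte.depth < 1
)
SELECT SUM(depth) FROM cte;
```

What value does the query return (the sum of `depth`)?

Base: id=3 (opt) at depth 0.
Iteration 1: rows with parent_dir in {3} -> backup (id 4, depth 1), mail (id 5, depth 1).
Iteration 2: depth < 1 fails for all current rows; recursion stops.
SUM(depth) = 0 + 1 + 1 = 2.

2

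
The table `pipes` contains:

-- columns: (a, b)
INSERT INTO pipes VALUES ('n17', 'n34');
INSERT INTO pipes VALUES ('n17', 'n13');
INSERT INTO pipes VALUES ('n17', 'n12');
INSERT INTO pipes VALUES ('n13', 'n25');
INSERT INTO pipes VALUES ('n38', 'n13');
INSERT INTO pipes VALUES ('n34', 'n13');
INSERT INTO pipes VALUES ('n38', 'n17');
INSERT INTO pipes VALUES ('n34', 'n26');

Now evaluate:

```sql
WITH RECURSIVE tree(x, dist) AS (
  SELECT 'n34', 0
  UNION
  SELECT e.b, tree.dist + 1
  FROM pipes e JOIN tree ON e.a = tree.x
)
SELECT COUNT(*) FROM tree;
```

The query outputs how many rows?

4

Base: (n34, dist=0).
Iteration 1: edges from {n34} -> (n13, dist=1), (n26, dist=1).
Iteration 2: edges from {n13,n26} -> (n25, dist=2).
Iteration 3: no outgoing edges from {n25}; recursion stops.
Total rows emitted: 4.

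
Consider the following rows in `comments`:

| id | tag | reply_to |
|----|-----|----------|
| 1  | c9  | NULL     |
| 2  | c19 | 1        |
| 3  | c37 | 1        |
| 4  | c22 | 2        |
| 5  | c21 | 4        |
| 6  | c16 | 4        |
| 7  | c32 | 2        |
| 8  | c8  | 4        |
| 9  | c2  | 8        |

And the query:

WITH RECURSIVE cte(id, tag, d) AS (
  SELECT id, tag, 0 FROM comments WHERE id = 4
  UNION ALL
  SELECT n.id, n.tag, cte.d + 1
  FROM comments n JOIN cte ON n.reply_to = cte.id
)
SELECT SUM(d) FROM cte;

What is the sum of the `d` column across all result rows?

5

Base: id=4 (c22) at d 0.
Iteration 1: rows with reply_to in {4} -> c21 (id 5, d 1), c16 (id 6, d 1), c8 (id 8, d 1).
Iteration 2: rows with reply_to in {5,6,8} -> c2 (id 9, d 2).
Iteration 3: no rows with reply_to in {9}; recursion stops.
SUM(d) = 0 + 1 + 1 + 1 + 2 = 5.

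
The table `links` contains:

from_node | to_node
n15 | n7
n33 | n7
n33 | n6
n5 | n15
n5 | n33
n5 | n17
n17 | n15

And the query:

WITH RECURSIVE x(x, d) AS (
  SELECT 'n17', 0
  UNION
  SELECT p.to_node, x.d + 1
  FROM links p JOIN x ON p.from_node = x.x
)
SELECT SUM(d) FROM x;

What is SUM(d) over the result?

3

Base: (n17, d=0).
Iteration 1: edges from {n17} -> (n15, d=1).
Iteration 2: edges from {n15} -> (n7, d=2).
Iteration 3: no outgoing edges from {n7}; recursion stops.
SUM(d) = 0 + 1 + 2 = 3.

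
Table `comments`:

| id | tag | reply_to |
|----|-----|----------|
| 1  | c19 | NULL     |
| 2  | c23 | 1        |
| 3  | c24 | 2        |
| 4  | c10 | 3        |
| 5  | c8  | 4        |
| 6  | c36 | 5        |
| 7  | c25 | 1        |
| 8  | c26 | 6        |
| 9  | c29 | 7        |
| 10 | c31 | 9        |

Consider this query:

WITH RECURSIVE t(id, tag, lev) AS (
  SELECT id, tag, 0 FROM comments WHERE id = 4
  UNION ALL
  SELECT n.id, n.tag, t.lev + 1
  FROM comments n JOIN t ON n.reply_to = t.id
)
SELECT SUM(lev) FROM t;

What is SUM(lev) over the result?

Base: id=4 (c10) at lev 0.
Iteration 1: rows with reply_to in {4} -> c8 (id 5, lev 1).
Iteration 2: rows with reply_to in {5} -> c36 (id 6, lev 2).
Iteration 3: rows with reply_to in {6} -> c26 (id 8, lev 3).
Iteration 4: no rows with reply_to in {8}; recursion stops.
SUM(lev) = 0 + 1 + 2 + 3 = 6.

6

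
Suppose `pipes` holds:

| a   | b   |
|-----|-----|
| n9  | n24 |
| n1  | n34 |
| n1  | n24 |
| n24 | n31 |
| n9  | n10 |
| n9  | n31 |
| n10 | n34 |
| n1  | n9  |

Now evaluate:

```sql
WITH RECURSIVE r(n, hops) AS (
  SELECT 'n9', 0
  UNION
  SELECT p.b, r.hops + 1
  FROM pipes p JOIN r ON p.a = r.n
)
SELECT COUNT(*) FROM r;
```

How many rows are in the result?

Base: (n9, hops=0).
Iteration 1: edges from {n9} -> (n10, hops=1), (n24, hops=1), (n31, hops=1).
Iteration 2: edges from {n10,n24,n31} -> (n31, hops=2), (n34, hops=2).
Iteration 3: no outgoing edges from {n31,n34}; recursion stops.
Total rows emitted: 6.

6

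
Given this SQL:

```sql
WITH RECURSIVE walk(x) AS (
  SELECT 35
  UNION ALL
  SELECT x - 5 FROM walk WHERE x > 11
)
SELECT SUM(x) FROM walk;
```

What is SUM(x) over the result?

Base: x=35.
Iteration 1: 35 > 11 holds -> x = 35 - 5 = 30.
Iteration 2: 30 > 11 holds -> x = 30 - 5 = 25.
Iteration 3: 25 > 11 holds -> x = 25 - 5 = 20.
Iteration 4: 20 > 11 holds -> x = 20 - 5 = 15.
Iteration 5: 15 > 11 holds -> x = 15 - 5 = 10.
Iteration 6: 10 > 11 fails; recursion stops.
SUM(x) = 35 + 30 + 25 + 20 + 15 + 10 = 135.

135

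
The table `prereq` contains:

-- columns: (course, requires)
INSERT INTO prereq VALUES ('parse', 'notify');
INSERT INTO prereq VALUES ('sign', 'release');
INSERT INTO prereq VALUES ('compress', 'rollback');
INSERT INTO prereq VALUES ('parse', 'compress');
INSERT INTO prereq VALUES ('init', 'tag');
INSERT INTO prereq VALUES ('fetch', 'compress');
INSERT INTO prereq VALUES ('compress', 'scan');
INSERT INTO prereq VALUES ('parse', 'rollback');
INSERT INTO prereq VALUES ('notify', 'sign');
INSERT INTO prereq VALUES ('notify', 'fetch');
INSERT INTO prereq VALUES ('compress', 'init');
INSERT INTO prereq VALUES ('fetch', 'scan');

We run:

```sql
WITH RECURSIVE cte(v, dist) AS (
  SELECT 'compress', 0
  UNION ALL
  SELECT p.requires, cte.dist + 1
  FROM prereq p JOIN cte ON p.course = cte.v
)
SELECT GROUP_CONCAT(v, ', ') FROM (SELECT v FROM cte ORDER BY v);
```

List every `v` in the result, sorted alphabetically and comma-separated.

compress, init, rollback, scan, tag

Base: (compress, dist=0).
Iteration 1: edges from {compress} -> (init, dist=1), (rollback, dist=1), (scan, dist=1).
Iteration 2: edges from {init,rollback,scan} -> (tag, dist=2).
Iteration 3: no outgoing edges from {tag}; recursion stops.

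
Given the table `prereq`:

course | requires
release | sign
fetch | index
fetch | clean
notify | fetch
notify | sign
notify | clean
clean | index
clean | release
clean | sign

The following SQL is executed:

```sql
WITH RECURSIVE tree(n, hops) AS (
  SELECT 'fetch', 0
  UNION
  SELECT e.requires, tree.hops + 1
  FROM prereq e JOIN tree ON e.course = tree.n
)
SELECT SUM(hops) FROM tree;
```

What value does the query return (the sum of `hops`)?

Base: (fetch, hops=0).
Iteration 1: edges from {fetch} -> (clean, hops=1), (index, hops=1).
Iteration 2: edges from {clean,index} -> (index, hops=2), (release, hops=2), (sign, hops=2).
Iteration 3: edges from {index,release,sign} -> (sign, hops=3).
Iteration 4: no outgoing edges from {sign}; recursion stops.
SUM(hops) = 0 + 1 + 1 + 2 + 2 + 2 + 3 = 11.

11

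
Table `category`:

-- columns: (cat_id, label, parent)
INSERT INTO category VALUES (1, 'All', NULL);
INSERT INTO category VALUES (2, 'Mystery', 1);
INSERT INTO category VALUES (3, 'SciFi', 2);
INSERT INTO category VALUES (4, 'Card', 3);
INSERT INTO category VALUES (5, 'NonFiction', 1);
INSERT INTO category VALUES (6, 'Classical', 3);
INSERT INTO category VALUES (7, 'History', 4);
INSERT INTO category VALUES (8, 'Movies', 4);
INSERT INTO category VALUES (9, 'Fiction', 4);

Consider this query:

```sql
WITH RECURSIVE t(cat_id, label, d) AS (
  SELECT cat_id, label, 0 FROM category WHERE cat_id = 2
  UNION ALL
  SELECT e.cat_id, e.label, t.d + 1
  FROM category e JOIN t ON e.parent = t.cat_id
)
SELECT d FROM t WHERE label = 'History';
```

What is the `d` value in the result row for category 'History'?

Base: cat_id=2 (Mystery) at d 0.
Iteration 1: rows with parent in {2} -> SciFi (id 3, d 1).
Iteration 2: rows with parent in {3} -> Card (id 4, d 2), Classical (id 6, d 2).
Iteration 3: rows with parent in {4,6} -> History (id 7, d 3), Movies (id 8, d 3), Fiction (id 9, d 3).
Iteration 4: no rows with parent in {7,8,9}; recursion stops.

3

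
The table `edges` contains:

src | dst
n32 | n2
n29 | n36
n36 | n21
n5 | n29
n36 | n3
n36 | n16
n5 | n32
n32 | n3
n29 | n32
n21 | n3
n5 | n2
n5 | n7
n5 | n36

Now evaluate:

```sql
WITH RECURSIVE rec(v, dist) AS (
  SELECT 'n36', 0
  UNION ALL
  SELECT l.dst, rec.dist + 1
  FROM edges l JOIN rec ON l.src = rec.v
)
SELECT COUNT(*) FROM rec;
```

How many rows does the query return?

5

Base: (n36, dist=0).
Iteration 1: edges from {n36} -> (n16, dist=1), (n21, dist=1), (n3, dist=1).
Iteration 2: edges from {n16,n21,n3} -> (n3, dist=2).
Iteration 3: no outgoing edges from {n3}; recursion stops.
Total rows emitted: 5.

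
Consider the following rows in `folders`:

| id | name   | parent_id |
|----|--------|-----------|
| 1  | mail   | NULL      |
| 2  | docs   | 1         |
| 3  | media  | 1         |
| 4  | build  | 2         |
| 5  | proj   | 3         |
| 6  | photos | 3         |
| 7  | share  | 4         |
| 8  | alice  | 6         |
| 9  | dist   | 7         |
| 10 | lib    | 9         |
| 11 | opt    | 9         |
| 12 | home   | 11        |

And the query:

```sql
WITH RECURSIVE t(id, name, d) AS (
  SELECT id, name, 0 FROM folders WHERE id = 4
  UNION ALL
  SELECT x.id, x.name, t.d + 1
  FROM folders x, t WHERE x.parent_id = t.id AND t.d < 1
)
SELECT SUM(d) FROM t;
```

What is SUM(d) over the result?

Base: id=4 (build) at d 0.
Iteration 1: rows with parent_id in {4} -> share (id 7, d 1).
Iteration 2: d < 1 fails for all current rows; recursion stops.
SUM(d) = 0 + 1 = 1.

1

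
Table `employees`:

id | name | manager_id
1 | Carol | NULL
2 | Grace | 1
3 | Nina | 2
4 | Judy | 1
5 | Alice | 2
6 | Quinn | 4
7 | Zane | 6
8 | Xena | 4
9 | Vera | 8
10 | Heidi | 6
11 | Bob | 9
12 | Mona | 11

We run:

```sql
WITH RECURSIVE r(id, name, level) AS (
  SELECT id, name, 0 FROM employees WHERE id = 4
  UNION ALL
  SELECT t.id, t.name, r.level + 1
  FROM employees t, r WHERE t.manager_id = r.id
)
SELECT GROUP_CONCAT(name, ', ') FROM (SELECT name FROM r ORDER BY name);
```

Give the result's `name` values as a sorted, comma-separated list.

Bob, Heidi, Judy, Mona, Quinn, Vera, Xena, Zane

Base: id=4 (Judy) at level 0.
Iteration 1: rows with manager_id in {4} -> Quinn (id 6, level 1), Xena (id 8, level 1).
Iteration 2: rows with manager_id in {6,8} -> Zane (id 7, level 2), Vera (id 9, level 2), Heidi (id 10, level 2).
Iteration 3: rows with manager_id in {7,9,10} -> Bob (id 11, level 3).
Iteration 4: rows with manager_id in {11} -> Mona (id 12, level 4).
Iteration 5: no rows with manager_id in {12}; recursion stops.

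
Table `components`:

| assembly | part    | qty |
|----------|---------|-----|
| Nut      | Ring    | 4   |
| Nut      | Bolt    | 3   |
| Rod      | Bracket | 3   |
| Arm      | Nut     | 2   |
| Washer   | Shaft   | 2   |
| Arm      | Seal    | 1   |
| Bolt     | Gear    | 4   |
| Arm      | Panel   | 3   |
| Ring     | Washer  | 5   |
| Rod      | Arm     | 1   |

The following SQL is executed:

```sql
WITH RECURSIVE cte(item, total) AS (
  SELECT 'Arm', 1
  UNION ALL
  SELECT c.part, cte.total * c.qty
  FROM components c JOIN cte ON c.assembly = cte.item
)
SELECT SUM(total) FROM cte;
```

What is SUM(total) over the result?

Base: (Arm, total=1).
Iteration 1: components of {Arm} -> Nut = 1*2 = 2, Panel = 1*3 = 3, Seal = 1*1 = 1.
Iteration 2: components of {Nut,Panel,Seal} -> Bolt = 2*3 = 6, Ring = 2*4 = 8.
Iteration 3: components of {Bolt,Ring} -> Gear = 6*4 = 24, Washer = 8*5 = 40.
Iteration 4: components of {Gear,Washer} -> Shaft = 40*2 = 80.
Iteration 5: no further components; recursion stops.
SUM(total) = 1 + 2 + 1 + 3 + 8 + 6 + 40 + 24 + 80 = 165.

165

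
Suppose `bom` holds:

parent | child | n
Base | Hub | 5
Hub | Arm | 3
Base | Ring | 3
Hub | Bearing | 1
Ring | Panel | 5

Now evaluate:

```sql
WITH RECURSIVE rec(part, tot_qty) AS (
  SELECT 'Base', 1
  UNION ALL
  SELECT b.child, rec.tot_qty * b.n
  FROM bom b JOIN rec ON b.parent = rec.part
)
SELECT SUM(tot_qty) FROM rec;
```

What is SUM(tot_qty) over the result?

44

Base: (Base, tot_qty=1).
Iteration 1: components of {Base} -> Hub = 1*5 = 5, Ring = 1*3 = 3.
Iteration 2: components of {Hub,Ring} -> Arm = 5*3 = 15, Bearing = 5*1 = 5, Panel = 3*5 = 15.
Iteration 3: no further components; recursion stops.
SUM(tot_qty) = 1 + 5 + 3 + 15 + 5 + 15 = 44.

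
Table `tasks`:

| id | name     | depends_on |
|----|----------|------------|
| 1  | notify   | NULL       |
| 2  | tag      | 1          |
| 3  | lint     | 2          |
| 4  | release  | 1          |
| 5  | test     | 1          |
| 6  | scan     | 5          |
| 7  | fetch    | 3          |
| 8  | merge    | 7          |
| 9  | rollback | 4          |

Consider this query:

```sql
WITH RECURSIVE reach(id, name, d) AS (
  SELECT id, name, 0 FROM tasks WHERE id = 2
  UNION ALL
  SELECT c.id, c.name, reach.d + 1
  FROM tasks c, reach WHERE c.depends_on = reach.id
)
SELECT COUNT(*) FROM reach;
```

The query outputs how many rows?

4

Base: id=2 (tag) at d 0.
Iteration 1: rows with depends_on in {2} -> lint (id 3, d 1).
Iteration 2: rows with depends_on in {3} -> fetch (id 7, d 2).
Iteration 3: rows with depends_on in {7} -> merge (id 8, d 3).
Iteration 4: no rows with depends_on in {8}; recursion stops.
Total rows emitted: 4.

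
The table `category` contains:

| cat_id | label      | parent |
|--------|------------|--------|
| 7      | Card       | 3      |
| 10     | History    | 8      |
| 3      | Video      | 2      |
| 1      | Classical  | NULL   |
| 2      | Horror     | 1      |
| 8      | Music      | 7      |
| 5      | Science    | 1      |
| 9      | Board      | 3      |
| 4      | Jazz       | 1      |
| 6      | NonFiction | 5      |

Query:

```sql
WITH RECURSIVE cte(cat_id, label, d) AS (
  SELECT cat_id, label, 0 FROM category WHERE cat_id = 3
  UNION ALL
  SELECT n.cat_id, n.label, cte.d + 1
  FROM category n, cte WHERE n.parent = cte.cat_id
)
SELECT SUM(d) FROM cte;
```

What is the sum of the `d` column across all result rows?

7

Base: cat_id=3 (Video) at d 0.
Iteration 1: rows with parent in {3} -> Card (id 7, d 1), Board (id 9, d 1).
Iteration 2: rows with parent in {7,9} -> Music (id 8, d 2).
Iteration 3: rows with parent in {8} -> History (id 10, d 3).
Iteration 4: no rows with parent in {10}; recursion stops.
SUM(d) = 0 + 1 + 1 + 2 + 3 = 7.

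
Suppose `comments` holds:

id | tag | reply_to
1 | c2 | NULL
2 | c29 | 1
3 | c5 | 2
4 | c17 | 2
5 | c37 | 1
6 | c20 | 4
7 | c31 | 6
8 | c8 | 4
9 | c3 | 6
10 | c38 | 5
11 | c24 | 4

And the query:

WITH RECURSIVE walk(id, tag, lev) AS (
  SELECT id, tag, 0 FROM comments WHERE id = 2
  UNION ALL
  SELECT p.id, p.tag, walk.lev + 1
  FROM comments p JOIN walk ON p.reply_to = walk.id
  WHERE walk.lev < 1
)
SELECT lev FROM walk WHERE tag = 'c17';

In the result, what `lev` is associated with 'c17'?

1

Base: id=2 (c29) at lev 0.
Iteration 1: rows with reply_to in {2} -> c5 (id 3, lev 1), c17 (id 4, lev 1).
Iteration 2: lev < 1 fails for all current rows; recursion stops.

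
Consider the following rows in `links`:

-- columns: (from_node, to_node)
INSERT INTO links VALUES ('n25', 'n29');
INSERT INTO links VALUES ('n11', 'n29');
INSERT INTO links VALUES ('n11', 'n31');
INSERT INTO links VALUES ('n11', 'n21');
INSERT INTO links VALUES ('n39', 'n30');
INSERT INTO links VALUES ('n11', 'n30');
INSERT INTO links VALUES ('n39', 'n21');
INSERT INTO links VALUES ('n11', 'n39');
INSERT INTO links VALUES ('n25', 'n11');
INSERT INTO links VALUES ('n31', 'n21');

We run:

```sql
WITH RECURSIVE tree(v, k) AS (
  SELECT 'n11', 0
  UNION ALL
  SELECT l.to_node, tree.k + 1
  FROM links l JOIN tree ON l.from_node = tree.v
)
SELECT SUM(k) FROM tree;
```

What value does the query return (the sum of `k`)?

Base: (n11, k=0).
Iteration 1: edges from {n11} -> (n21, k=1), (n29, k=1), (n30, k=1), (n31, k=1), (n39, k=1).
Iteration 2: edges from {n21,n29,n30,n31,n39} -> (n21, k=2) x2, (n30, k=2). [UNION ALL keeps all 3 new rows, including repeats]
Iteration 3: no outgoing edges from {n21,n30}; recursion stops.
SUM(k) = 0 + 1 + 1 + 1 + 1 + 1 + 2 + 2 + 2 = 11.

11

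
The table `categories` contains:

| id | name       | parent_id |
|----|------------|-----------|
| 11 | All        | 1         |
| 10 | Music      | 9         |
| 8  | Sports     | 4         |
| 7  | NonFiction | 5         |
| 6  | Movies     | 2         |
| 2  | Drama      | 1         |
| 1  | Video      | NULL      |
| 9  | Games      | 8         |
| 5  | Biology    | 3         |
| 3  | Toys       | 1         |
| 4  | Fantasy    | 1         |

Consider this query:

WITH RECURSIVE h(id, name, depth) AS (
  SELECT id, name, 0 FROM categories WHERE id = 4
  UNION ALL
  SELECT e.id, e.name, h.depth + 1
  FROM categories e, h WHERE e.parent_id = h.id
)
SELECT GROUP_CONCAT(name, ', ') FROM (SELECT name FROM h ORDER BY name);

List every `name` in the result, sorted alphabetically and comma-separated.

Base: id=4 (Fantasy) at depth 0.
Iteration 1: rows with parent_id in {4} -> Sports (id 8, depth 1).
Iteration 2: rows with parent_id in {8} -> Games (id 9, depth 2).
Iteration 3: rows with parent_id in {9} -> Music (id 10, depth 3).
Iteration 4: no rows with parent_id in {10}; recursion stops.

Fantasy, Games, Music, Sports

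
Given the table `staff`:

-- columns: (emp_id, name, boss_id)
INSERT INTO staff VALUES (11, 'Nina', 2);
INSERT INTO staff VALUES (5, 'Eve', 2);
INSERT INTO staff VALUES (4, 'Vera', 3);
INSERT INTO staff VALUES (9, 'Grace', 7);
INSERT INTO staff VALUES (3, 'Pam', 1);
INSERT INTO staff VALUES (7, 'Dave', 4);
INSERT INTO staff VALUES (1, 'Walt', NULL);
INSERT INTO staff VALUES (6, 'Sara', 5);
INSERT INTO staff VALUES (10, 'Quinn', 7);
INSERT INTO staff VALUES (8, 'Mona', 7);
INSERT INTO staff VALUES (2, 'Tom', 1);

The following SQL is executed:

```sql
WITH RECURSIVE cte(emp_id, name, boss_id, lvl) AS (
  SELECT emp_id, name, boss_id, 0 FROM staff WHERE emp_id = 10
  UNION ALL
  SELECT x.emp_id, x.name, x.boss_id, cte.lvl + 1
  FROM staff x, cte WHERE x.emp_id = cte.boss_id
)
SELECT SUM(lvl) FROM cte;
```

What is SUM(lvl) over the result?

Base: emp_id=10 (Quinn), boss_id=7, lvl 0.
Iteration 1: join on emp_id=7 -> Dave (id 7, boss_id=4, lvl 1).
Iteration 2: join on emp_id=4 -> Vera (id 4, boss_id=3, lvl 2).
Iteration 3: join on emp_id=3 -> Pam (id 3, boss_id=1, lvl 3).
Iteration 4: join on emp_id=1 -> Walt (id 1, boss_id=NULL, lvl 4).
Iteration 5: boss_id is NULL; no match; recursion stops.
SUM(lvl) = 0 + 1 + 2 + 3 + 4 = 10.

10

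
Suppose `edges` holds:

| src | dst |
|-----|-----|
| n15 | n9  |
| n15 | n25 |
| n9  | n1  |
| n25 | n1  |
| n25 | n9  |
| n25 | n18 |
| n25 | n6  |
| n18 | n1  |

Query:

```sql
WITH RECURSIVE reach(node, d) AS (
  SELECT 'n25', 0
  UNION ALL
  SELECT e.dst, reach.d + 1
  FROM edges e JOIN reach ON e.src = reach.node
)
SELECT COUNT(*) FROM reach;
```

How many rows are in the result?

7

Base: (n25, d=0).
Iteration 1: edges from {n25} -> (n1, d=1), (n18, d=1), (n6, d=1), (n9, d=1).
Iteration 2: edges from {n1,n18,n6,n9} -> (n1, d=2) x2. [UNION ALL keeps all 2 new rows, including repeats]
Iteration 3: no outgoing edges from {n1}; recursion stops.
Total rows emitted: 7.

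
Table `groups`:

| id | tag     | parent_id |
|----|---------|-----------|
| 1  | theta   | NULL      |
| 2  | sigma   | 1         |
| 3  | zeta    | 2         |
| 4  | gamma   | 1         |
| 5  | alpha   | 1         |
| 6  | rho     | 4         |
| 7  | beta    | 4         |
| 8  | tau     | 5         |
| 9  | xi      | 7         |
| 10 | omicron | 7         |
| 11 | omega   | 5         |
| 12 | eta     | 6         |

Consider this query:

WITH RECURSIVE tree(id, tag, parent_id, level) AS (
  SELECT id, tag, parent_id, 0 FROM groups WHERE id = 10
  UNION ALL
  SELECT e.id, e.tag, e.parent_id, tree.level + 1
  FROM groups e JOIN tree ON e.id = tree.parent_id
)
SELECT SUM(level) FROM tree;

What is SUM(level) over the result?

Base: id=10 (omicron), parent_id=7, level 0.
Iteration 1: join on id=7 -> beta (id 7, parent_id=4, level 1).
Iteration 2: join on id=4 -> gamma (id 4, parent_id=1, level 2).
Iteration 3: join on id=1 -> theta (id 1, parent_id=NULL, level 3).
Iteration 4: parent_id is NULL; no match; recursion stops.
SUM(level) = 0 + 1 + 2 + 3 = 6.

6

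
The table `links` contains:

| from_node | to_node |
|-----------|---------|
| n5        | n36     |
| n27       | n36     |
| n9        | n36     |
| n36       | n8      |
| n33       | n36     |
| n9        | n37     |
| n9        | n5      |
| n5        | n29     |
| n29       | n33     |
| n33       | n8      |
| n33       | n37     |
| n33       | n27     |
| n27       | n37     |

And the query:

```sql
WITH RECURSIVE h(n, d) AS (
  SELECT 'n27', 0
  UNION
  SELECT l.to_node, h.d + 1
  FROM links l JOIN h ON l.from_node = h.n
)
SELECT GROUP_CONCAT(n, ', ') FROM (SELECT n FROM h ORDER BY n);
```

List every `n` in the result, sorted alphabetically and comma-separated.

n27, n36, n37, n8

Base: (n27, d=0).
Iteration 1: edges from {n27} -> (n36, d=1), (n37, d=1).
Iteration 2: edges from {n36,n37} -> (n8, d=2).
Iteration 3: no outgoing edges from {n8}; recursion stops.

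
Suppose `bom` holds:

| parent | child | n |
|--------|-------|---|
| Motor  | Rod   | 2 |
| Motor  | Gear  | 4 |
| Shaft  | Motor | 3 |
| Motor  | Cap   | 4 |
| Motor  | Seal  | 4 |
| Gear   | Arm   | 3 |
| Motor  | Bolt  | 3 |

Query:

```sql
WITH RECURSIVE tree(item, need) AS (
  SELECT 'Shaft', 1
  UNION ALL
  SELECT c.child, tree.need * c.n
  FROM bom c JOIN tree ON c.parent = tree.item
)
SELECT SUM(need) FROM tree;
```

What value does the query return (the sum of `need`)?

Base: (Shaft, need=1).
Iteration 1: components of {Shaft} -> Motor = 1*3 = 3.
Iteration 2: components of {Motor} -> Bolt = 3*3 = 9, Cap = 3*4 = 12, Gear = 3*4 = 12, Rod = 3*2 = 6, Seal = 3*4 = 12.
Iteration 3: components of {Bolt,Cap,Gear,Rod,Seal} -> Arm = 12*3 = 36.
Iteration 4: no further components; recursion stops.
SUM(need) = 1 + 3 + 12 + 9 + 12 + 6 + 12 + 36 = 91.

91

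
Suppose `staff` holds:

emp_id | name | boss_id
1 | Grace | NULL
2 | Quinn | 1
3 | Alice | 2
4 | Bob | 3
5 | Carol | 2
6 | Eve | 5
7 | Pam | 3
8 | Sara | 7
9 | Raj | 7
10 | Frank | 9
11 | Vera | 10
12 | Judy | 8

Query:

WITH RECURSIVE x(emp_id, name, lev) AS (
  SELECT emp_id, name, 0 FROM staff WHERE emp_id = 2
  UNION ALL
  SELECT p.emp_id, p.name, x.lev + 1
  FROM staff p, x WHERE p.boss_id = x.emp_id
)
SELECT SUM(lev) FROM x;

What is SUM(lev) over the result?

27

Base: emp_id=2 (Quinn) at lev 0.
Iteration 1: rows with boss_id in {2} -> Alice (id 3, lev 1), Carol (id 5, lev 1).
Iteration 2: rows with boss_id in {3,5} -> Bob (id 4, lev 2), Eve (id 6, lev 2), Pam (id 7, lev 2).
Iteration 3: rows with boss_id in {4,6,7} -> Sara (id 8, lev 3), Raj (id 9, lev 3).
Iteration 4: rows with boss_id in {8,9} -> Frank (id 10, lev 4), Judy (id 12, lev 4).
Iteration 5: rows with boss_id in {10,12} -> Vera (id 11, lev 5).
Iteration 6: no rows with boss_id in {11}; recursion stops.
SUM(lev) = 0 + 1 + 1 + 2 + 2 + 2 + 3 + 3 + 4 + 4 + 5 = 27.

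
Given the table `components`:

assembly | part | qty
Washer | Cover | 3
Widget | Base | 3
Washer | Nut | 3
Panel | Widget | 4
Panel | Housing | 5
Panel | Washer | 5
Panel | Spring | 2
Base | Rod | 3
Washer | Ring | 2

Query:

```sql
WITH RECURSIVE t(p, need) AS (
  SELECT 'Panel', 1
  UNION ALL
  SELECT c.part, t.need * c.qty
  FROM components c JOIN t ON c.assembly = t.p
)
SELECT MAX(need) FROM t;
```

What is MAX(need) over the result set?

Base: (Panel, need=1).
Iteration 1: components of {Panel} -> Housing = 1*5 = 5, Spring = 1*2 = 2, Washer = 1*5 = 5, Widget = 1*4 = 4.
Iteration 2: components of {Housing,Spring,Washer,Widget} -> Base = 4*3 = 12, Cover = 5*3 = 15, Nut = 5*3 = 15, Ring = 5*2 = 10.
Iteration 3: components of {Base,Cover,Nut,Ring} -> Rod = 12*3 = 36.
Iteration 4: no further components; recursion stops.
need values: 1, 5, 2, 4, 5, 12, 15, 10, 15, 36; the maximum is 36.

36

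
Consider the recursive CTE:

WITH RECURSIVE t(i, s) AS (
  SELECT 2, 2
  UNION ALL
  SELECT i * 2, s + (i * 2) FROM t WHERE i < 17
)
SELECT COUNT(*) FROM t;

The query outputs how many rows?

5

Base: i=2, s=2.
Iteration 1: 2 < 17 holds -> i = 2 * 2 = 4, s = 2 + 4 = 6.
Iteration 2: 4 < 17 holds -> i = 4 * 2 = 8, s = 6 + 8 = 14.
Iteration 3: 8 < 17 holds -> i = 8 * 2 = 16, s = 14 + 16 = 30.
Iteration 4: 16 < 17 holds -> i = 16 * 2 = 32, s = 30 + 32 = 62.
Iteration 5: 32 < 17 fails; recursion stops.
Total rows emitted: 5.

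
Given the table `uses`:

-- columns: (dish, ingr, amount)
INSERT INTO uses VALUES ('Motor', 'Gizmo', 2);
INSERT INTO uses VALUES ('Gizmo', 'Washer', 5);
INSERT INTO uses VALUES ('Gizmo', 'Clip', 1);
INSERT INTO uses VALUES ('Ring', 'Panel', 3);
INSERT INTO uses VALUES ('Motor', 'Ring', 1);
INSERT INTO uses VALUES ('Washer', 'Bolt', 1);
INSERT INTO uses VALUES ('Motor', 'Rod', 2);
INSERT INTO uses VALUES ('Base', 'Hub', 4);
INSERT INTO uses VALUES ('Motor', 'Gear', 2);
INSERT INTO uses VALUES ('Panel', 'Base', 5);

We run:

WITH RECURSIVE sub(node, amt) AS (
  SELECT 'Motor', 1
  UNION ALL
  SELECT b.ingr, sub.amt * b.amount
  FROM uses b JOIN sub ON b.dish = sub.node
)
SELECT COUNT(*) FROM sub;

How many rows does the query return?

Base: (Motor, amt=1).
Iteration 1: components of {Motor} -> Gear = 1*2 = 2, Gizmo = 1*2 = 2, Ring = 1*1 = 1, Rod = 1*2 = 2.
Iteration 2: components of {Gear,Gizmo,Ring,Rod} -> Clip = 2*1 = 2, Panel = 1*3 = 3, Washer = 2*5 = 10.
Iteration 3: components of {Clip,Panel,Washer} -> Base = 3*5 = 15, Bolt = 10*1 = 10.
Iteration 4: components of {Base,Bolt} -> Hub = 15*4 = 60.
Iteration 5: no further components; recursion stops.
Total rows emitted: 11.

11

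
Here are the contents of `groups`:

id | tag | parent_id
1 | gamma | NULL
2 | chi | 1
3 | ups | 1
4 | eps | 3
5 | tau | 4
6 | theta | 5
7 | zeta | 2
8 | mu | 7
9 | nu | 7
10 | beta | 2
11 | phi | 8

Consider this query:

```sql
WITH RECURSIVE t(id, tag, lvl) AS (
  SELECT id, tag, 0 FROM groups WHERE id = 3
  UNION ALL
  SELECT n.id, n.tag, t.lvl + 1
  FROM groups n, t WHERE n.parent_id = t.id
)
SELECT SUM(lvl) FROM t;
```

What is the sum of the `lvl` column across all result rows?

Base: id=3 (ups) at lvl 0.
Iteration 1: rows with parent_id in {3} -> eps (id 4, lvl 1).
Iteration 2: rows with parent_id in {4} -> tau (id 5, lvl 2).
Iteration 3: rows with parent_id in {5} -> theta (id 6, lvl 3).
Iteration 4: no rows with parent_id in {6}; recursion stops.
SUM(lvl) = 0 + 1 + 2 + 3 = 6.

6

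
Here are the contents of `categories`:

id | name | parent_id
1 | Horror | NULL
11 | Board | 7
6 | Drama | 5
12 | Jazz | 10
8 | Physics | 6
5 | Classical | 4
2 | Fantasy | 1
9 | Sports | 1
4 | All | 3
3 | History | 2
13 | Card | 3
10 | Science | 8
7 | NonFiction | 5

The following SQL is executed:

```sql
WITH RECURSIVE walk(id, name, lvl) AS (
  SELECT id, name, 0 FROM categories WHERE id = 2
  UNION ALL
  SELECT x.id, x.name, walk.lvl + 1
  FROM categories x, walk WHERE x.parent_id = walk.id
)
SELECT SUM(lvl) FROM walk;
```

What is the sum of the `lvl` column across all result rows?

39

Base: id=2 (Fantasy) at lvl 0.
Iteration 1: rows with parent_id in {2} -> History (id 3, lvl 1).
Iteration 2: rows with parent_id in {3} -> All (id 4, lvl 2), Card (id 13, lvl 2).
Iteration 3: rows with parent_id in {4,13} -> Classical (id 5, lvl 3).
Iteration 4: rows with parent_id in {5} -> Drama (id 6, lvl 4), NonFiction (id 7, lvl 4).
Iteration 5: rows with parent_id in {6,7} -> Physics (id 8, lvl 5), Board (id 11, lvl 5).
Iteration 6: rows with parent_id in {8,11} -> Science (id 10, lvl 6).
Iteration 7: rows with parent_id in {10} -> Jazz (id 12, lvl 7).
Iteration 8: no rows with parent_id in {12}; recursion stops.
SUM(lvl) = 0 + 1 + 2 + 2 + 3 + 4 + 4 + 5 + 5 + 6 + 7 = 39.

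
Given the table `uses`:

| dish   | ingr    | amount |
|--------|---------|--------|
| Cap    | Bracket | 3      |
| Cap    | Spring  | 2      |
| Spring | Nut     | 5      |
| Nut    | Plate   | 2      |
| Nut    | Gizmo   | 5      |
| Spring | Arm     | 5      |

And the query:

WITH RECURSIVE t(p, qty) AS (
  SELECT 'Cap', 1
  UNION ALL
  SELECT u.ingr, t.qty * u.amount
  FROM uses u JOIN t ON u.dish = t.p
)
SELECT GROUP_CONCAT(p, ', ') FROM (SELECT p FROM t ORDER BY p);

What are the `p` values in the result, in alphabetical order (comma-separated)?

Arm, Bracket, Cap, Gizmo, Nut, Plate, Spring

Base: (Cap, qty=1).
Iteration 1: components of {Cap} -> Bracket = 1*3 = 3, Spring = 1*2 = 2.
Iteration 2: components of {Bracket,Spring} -> Arm = 2*5 = 10, Nut = 2*5 = 10.
Iteration 3: components of {Arm,Nut} -> Gizmo = 10*5 = 50, Plate = 10*2 = 20.
Iteration 4: no further components; recursion stops.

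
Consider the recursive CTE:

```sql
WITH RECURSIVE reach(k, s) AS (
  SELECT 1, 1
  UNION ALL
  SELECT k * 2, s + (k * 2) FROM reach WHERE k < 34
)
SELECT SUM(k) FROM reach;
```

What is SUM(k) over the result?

127

Base: k=1, s=1.
Iteration 1: 1 < 34 holds -> k = 1 * 2 = 2, s = 1 + 2 = 3.
Iteration 2: 2 < 34 holds -> k = 2 * 2 = 4, s = 3 + 4 = 7.
Iteration 3: 4 < 34 holds -> k = 4 * 2 = 8, s = 7 + 8 = 15.
Iteration 4: 8 < 34 holds -> k = 8 * 2 = 16, s = 15 + 16 = 31.
Iteration 5: 16 < 34 holds -> k = 16 * 2 = 32, s = 31 + 32 = 63.
Iteration 6: 32 < 34 holds -> k = 32 * 2 = 64, s = 63 + 64 = 127.
Iteration 7: 64 < 34 fails; recursion stops.
SUM(k) = 1 + 2 + 4 + 8 + 16 + 32 + 64 = 127.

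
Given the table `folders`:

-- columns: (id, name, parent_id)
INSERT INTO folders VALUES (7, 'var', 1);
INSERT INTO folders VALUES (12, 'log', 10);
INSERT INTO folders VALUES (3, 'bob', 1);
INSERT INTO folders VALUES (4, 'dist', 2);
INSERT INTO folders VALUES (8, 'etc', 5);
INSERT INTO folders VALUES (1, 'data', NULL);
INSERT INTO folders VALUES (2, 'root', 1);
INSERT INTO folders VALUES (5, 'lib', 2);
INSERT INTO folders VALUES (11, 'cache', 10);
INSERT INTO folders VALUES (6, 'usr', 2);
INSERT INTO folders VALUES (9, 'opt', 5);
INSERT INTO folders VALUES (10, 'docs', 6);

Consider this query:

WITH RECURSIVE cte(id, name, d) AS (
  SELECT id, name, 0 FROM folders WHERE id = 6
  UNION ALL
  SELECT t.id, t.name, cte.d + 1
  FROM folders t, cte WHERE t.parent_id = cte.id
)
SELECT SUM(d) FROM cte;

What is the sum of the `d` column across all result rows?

Base: id=6 (usr) at d 0.
Iteration 1: rows with parent_id in {6} -> docs (id 10, d 1).
Iteration 2: rows with parent_id in {10} -> cache (id 11, d 2), log (id 12, d 2).
Iteration 3: no rows with parent_id in {11,12}; recursion stops.
SUM(d) = 0 + 1 + 2 + 2 = 5.

5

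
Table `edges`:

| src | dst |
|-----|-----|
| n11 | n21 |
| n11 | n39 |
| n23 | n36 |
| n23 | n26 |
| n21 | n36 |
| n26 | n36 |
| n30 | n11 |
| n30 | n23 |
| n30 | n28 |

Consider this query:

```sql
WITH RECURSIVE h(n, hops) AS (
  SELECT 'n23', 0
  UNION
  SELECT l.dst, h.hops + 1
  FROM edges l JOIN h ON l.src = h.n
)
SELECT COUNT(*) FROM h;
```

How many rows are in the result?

Base: (n23, hops=0).
Iteration 1: edges from {n23} -> (n26, hops=1), (n36, hops=1).
Iteration 2: edges from {n26,n36} -> (n36, hops=2).
Iteration 3: no outgoing edges from {n36}; recursion stops.
Total rows emitted: 4.

4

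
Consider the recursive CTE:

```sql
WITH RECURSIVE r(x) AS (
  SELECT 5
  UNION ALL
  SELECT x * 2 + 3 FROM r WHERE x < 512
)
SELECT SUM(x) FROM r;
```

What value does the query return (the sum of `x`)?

Base: x=5.
Iteration 1: 5 < 512 holds -> x = 5 * 2 + 3 = 13.
Iteration 2: 13 < 512 holds -> x = 13 * 2 + 3 = 29.
Iteration 3: 29 < 512 holds -> x = 29 * 2 + 3 = 61.
Iteration 4: 61 < 512 holds -> x = 61 * 2 + 3 = 125.
Iteration 5: 125 < 512 holds -> x = 125 * 2 + 3 = 253.
Iteration 6: 253 < 512 holds -> x = 253 * 2 + 3 = 509.
Iteration 7: 509 < 512 holds -> x = 509 * 2 + 3 = 1021.
Iteration 8: 1021 < 512 fails; recursion stops.
SUM(x) = 5 + 13 + 29 + 61 + 125 + 253 + 509 + 1021 = 2016.

2016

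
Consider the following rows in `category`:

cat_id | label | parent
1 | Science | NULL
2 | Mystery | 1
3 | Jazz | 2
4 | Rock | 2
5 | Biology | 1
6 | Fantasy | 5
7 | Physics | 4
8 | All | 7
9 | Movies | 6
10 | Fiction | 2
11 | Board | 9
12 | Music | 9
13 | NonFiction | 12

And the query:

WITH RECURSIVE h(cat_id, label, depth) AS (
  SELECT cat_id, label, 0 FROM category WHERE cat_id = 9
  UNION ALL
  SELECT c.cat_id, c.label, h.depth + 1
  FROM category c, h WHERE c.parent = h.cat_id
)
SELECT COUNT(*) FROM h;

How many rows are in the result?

4

Base: cat_id=9 (Movies) at depth 0.
Iteration 1: rows with parent in {9} -> Board (id 11, depth 1), Music (id 12, depth 1).
Iteration 2: rows with parent in {11,12} -> NonFiction (id 13, depth 2).
Iteration 3: no rows with parent in {13}; recursion stops.
Total rows emitted: 4.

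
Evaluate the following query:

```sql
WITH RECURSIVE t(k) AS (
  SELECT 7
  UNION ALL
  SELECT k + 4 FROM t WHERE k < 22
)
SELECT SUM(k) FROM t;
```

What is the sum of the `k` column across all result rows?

Base: k=7.
Iteration 1: 7 < 22 holds -> k = 7 + 4 = 11.
Iteration 2: 11 < 22 holds -> k = 11 + 4 = 15.
Iteration 3: 15 < 22 holds -> k = 15 + 4 = 19.
Iteration 4: 19 < 22 holds -> k = 19 + 4 = 23.
Iteration 5: 23 < 22 fails; recursion stops.
SUM(k) = 7 + 11 + 15 + 19 + 23 = 75.

75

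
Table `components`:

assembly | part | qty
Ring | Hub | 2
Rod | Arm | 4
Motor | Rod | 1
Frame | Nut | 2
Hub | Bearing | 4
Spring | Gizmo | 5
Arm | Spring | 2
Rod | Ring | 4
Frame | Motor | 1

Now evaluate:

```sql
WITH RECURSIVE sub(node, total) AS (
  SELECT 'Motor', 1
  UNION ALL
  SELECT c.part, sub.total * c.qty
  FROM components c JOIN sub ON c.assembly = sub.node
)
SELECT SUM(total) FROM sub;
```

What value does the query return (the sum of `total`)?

Base: (Motor, total=1).
Iteration 1: components of {Motor} -> Rod = 1*1 = 1.
Iteration 2: components of {Rod} -> Arm = 1*4 = 4, Ring = 1*4 = 4.
Iteration 3: components of {Arm,Ring} -> Hub = 4*2 = 8, Spring = 4*2 = 8.
Iteration 4: components of {Hub,Spring} -> Bearing = 8*4 = 32, Gizmo = 8*5 = 40.
Iteration 5: no further components; recursion stops.
SUM(total) = 1 + 1 + 4 + 4 + 8 + 8 + 40 + 32 = 98.

98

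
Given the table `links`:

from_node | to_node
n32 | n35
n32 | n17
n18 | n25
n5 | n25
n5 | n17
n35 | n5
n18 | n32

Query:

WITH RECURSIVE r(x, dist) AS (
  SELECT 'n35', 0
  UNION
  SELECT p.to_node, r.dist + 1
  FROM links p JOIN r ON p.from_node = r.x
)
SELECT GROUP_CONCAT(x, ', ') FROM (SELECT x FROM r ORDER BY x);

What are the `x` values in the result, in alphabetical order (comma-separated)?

n17, n25, n35, n5

Base: (n35, dist=0).
Iteration 1: edges from {n35} -> (n5, dist=1).
Iteration 2: edges from {n5} -> (n17, dist=2), (n25, dist=2).
Iteration 3: no outgoing edges from {n17,n25}; recursion stops.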